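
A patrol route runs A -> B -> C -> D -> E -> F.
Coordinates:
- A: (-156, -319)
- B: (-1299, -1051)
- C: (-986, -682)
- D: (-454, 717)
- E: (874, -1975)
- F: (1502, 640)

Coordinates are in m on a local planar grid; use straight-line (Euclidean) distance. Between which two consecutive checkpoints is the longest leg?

D–E

Leg distances:
A→B: 1357.3 m
B→C: 483.9 m
C→D: 1496.7 m
D→E: 3001.7 m
E→F: 2689.4 m
The longest leg is D–E at 3001.7 m.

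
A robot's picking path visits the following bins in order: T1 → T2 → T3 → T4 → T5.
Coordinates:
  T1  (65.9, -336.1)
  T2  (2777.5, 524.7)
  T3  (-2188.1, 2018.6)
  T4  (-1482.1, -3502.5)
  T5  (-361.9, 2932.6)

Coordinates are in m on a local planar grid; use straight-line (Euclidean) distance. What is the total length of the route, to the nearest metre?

20128 m

Leg distances:
T1→T2: 2845.0 m  (cumulative 2845.0 m)
T2→T3: 5185.5 m  (cumulative 8030.4 m)
T3→T4: 5566.1 m  (cumulative 13596.5 m)
T4→T5: 6531.9 m  (cumulative 20128.3 m)
Total route length ≈ 20128 m.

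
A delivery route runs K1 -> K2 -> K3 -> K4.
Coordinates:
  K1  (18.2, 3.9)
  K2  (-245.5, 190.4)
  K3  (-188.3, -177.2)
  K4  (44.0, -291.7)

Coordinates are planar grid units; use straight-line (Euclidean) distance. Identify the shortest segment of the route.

Leg distances:
K1→K2: 323.0
K2→K3: 372.0
K3→K4: 259.0
The shortest leg is K3–K4 at 259.0.

K3–K4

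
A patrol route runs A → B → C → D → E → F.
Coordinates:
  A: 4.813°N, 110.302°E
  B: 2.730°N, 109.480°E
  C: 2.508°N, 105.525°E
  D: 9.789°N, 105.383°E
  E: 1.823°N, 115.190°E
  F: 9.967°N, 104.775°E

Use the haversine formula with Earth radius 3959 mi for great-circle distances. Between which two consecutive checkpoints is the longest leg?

E–F

Leg distances:
A→B: 154.7 mi
B→C: 273.4 mi
C→D: 503.2 mi
D→E: 869.9 mi
E→F: 910.1 mi
The longest leg is E–F at 910.1 mi.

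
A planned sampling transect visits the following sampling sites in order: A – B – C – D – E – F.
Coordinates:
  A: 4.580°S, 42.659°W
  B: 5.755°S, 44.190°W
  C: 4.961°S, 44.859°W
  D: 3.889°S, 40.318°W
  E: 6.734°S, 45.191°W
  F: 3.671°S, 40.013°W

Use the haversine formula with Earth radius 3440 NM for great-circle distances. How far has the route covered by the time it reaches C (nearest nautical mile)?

178 NM

Leg distances:
A→B: 115.6 NM  (cumulative 115.6 NM)
B→C: 62.2 NM  (cumulative 177.8 NM)
Cumulative distance at C ≈ 178 NM.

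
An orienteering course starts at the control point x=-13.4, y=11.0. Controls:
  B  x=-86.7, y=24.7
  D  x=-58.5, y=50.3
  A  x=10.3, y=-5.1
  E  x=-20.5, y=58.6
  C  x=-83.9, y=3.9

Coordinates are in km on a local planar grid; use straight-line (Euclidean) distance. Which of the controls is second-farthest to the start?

Distance to each, sorted:
B: 74.6 km
C: 70.9 km
D: 59.8 km
E: 48.1 km
A: 28.7 km
The second-farthest is C at 70.9 km.

C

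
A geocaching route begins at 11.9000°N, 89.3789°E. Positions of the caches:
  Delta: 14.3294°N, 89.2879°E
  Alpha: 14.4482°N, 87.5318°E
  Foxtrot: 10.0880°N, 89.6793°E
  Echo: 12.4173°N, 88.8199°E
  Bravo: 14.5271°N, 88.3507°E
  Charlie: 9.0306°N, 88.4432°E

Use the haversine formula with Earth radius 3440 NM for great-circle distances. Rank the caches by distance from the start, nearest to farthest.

Computing each great-circle distance from 11.9000°N, 89.3789°E:
Echo 12.4173°N, 88.8199°E: 45.2 NM
Foxtrot 10.0880°N, 89.6793°E: 110.2 NM
Delta 14.3294°N, 89.2879°E: 146.0 NM
Bravo 14.5271°N, 88.3507°E: 168.8 NM
Charlie 9.0306°N, 88.4432°E: 180.9 NM
Alpha 14.4482°N, 87.5318°E: 187.3 NM

Echo, Foxtrot, Delta, Bravo, Charlie, Alpha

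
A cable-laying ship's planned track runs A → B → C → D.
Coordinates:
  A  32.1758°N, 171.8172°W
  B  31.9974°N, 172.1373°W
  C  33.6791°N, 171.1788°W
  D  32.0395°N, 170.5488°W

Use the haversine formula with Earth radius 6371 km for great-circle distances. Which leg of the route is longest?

Leg distances:
A→B: 36.1 km
B→C: 207.3 km
C→D: 191.6 km
The longest leg is B–C at 207.3 km.

B–C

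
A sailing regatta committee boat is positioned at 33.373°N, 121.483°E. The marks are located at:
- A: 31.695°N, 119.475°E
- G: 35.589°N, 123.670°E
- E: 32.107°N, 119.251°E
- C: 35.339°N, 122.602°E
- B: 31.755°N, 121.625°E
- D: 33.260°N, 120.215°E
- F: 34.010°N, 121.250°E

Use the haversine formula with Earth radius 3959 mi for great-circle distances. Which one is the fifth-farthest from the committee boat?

B

Distances from the committee boat (33.373°N, 121.483°E):
G: 197.4 mi
A: 164.7 mi
E: 156.5 mi
C: 150.1 mi
B: 112.1 mi
D: 73.6 mi
F: 46.0 mi
The fifth-farthest is B at 112.1 mi.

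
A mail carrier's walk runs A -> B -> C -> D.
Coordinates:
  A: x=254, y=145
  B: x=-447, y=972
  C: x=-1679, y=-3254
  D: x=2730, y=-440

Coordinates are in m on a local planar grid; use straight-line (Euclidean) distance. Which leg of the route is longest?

Leg distances:
A→B: 1084.1 m
B→C: 4401.9 m
C→D: 5230.5 m
The longest leg is C–D at 5230.5 m.

C–D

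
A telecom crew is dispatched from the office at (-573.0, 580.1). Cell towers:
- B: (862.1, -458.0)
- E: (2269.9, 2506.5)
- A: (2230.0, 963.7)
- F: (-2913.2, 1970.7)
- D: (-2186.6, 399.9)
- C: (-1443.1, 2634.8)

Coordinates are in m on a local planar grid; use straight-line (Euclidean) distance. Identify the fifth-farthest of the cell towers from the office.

Distance to each, sorted:
E: 3434.1 m
A: 2829.1 m
F: 2722.2 m
C: 2231.3 m
B: 1771.2 m
D: 1623.6 m
The fifth-farthest is B at 1771.2 m.

B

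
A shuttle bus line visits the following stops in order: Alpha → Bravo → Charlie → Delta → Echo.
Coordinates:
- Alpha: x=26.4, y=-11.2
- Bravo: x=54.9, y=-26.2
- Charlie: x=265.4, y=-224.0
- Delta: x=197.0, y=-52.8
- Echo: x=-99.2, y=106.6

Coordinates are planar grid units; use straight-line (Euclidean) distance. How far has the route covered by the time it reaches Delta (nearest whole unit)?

Leg distances:
Alpha→Bravo: 32.2  (cumulative 32.2)
Bravo→Charlie: 288.9  (cumulative 321.1)
Charlie→Delta: 184.4  (cumulative 505.4)
Cumulative distance at Delta ≈ 505.

505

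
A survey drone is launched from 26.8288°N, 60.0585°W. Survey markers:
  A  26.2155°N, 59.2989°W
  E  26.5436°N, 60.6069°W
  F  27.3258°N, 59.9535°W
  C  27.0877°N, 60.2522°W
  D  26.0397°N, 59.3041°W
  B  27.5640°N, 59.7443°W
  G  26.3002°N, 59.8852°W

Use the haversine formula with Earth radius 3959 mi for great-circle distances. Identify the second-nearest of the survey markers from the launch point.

F

Distance to each, sorted:
C: 21.5 mi
F: 34.9 mi
G: 38.1 mi
E: 39.2 mi
B: 54.3 mi
A: 63.3 mi
D: 71.8 mi
The second-nearest is F at 34.9 mi.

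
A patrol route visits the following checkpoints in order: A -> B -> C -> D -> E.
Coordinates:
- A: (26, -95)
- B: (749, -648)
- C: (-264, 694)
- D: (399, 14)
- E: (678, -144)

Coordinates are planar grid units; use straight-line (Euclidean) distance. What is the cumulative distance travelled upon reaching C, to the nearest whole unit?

2592

Leg distances:
A→B: 910.2  (cumulative 910.2)
B→C: 1681.4  (cumulative 2591.6)
Cumulative distance at C ≈ 2592.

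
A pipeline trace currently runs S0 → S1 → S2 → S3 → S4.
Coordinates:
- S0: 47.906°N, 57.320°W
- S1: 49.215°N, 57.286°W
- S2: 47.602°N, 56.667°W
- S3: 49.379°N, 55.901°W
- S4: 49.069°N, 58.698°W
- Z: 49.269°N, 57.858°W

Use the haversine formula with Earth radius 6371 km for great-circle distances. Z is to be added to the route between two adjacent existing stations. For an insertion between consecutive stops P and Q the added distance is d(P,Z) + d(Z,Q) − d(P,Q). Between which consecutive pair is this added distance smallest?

Added distance for inserting Z between each consecutive pair:
S0–S1: 53.0 km
S1–S2: 62.0 km
S2–S3: 142.0 km
S3–S4: 1.3 km
Smallest added distance is 1.3 km, inserting between S3 and S4.

between S3 and S4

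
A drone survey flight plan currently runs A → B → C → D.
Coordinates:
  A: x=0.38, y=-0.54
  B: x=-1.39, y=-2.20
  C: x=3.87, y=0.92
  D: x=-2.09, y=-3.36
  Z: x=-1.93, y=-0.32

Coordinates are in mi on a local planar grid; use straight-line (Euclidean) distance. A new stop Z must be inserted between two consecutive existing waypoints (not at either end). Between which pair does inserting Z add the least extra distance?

Added distance for inserting Z between each consecutive pair:
A–B: 1.8 mi
B–C: 1.8 mi
C–D: 1.6 mi
Smallest added distance is 1.6 mi, inserting between C and D.

between C and D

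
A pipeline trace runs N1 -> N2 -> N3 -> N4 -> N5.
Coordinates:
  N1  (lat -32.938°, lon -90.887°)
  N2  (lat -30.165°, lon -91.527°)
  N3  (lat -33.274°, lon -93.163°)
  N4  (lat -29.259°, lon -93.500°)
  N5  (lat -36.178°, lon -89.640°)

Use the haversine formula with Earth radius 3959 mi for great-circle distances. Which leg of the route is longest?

N4–N5

Leg distances:
N1→N2: 195.3 mi
N2→N3: 235.4 mi
N3→N4: 278.1 mi
N4→N5: 528.0 mi
The longest leg is N4–N5 at 528.0 mi.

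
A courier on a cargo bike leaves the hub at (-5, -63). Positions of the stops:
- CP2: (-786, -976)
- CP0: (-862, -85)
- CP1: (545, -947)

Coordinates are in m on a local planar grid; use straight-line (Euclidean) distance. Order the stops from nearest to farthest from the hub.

Distance from the hub at (-5, -63) to each:
CP0 (-862, -85): 857.3 m
CP1 (545, -947): 1041.1 m
CP2 (-786, -976): 1201.5 m

CP0, CP1, CP2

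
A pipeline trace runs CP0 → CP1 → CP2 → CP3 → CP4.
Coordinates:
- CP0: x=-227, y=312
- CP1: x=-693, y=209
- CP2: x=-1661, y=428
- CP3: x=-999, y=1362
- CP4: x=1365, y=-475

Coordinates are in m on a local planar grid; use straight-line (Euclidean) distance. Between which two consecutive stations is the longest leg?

Leg distances:
CP0→CP1: 477.2 m
CP1→CP2: 992.5 m
CP2→CP3: 1144.8 m
CP3→CP4: 2993.8 m
The longest leg is CP3–CP4 at 2993.8 m.

CP3–CP4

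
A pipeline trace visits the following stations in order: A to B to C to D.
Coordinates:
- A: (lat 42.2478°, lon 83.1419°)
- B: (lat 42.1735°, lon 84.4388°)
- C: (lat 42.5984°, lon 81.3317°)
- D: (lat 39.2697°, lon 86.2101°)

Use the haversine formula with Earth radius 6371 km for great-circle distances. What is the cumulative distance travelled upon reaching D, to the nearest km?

Leg distances:
A→B: 107.1 km  (cumulative 107.1 km)
B→C: 259.5 km  (cumulative 366.6 km)
C→D: 552.0 km  (cumulative 918.7 km)
Cumulative distance at D ≈ 919 km.

919 km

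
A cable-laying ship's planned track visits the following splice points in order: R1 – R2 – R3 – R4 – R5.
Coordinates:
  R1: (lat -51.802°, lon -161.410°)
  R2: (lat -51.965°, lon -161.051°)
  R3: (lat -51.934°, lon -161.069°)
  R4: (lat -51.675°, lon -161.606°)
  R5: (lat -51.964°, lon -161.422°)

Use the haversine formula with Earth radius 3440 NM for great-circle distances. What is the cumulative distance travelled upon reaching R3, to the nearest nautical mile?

Leg distances:
R1→R2: 16.5 NM  (cumulative 16.5 NM)
R2→R3: 2.0 NM  (cumulative 18.5 NM)
Cumulative distance at R3 ≈ 18 NM.

18 NM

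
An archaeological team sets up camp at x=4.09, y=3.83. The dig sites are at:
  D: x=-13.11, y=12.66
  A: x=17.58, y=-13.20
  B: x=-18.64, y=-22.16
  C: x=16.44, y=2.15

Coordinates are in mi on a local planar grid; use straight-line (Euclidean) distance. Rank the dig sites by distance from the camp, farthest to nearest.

Distances from the camp:
B x=-18.64, y=-22.16: 34.5 mi
A x=17.58, y=-13.20: 21.7 mi
D x=-13.11, y=12.66: 19.3 mi
C x=16.44, y=2.15: 12.5 mi

B, A, D, C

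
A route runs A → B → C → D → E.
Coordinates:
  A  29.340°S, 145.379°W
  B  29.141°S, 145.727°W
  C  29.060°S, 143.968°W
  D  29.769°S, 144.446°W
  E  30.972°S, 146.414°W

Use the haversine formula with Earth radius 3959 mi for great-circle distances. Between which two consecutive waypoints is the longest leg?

D–E

Leg distances:
A→B: 25.1 mi
B→C: 106.3 mi
C→D: 56.8 mi
D→E: 143.8 mi
The longest leg is D–E at 143.8 mi.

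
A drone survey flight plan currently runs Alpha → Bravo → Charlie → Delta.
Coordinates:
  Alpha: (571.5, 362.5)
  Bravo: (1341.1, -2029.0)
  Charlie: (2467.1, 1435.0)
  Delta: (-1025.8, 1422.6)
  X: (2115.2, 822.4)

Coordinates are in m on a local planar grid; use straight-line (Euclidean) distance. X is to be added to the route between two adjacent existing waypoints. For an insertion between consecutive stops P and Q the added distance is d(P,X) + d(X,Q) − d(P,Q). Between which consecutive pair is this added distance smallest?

Added distance for inserting X between each consecutive pair:
Alpha–Bravo: 2053.1 m
Bravo–Charlie: 18.7 m
Charlie–Delta: 411.4 m
Smallest added distance is 18.7 m, inserting between Bravo and Charlie.

between Bravo and Charlie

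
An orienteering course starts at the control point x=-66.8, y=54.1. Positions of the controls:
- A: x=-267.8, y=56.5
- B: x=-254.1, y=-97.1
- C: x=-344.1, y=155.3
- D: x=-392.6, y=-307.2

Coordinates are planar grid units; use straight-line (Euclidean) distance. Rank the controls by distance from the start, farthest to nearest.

D, C, B, A

Distance from the start at x=-66.8, y=54.1 to each:
D x=-392.6, y=-307.2: 486.5
C x=-344.1, y=155.3: 295.2
B x=-254.1, y=-97.1: 240.7
A x=-267.8, y=56.5: 201.0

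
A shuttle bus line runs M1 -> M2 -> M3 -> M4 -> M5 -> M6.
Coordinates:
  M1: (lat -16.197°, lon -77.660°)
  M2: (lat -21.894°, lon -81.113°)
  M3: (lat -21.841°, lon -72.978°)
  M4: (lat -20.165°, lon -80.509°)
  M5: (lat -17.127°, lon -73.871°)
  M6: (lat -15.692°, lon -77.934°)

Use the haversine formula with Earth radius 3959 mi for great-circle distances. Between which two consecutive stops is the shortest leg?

Leg distances:
M1→M2: 453.6 mi
M2→M3: 521.6 mi
M3→M4: 499.3 mi
M4→M5: 482.6 mi
M5→M6: 287.0 mi
The shortest leg is M5–M6 at 287.0 mi.

M5–M6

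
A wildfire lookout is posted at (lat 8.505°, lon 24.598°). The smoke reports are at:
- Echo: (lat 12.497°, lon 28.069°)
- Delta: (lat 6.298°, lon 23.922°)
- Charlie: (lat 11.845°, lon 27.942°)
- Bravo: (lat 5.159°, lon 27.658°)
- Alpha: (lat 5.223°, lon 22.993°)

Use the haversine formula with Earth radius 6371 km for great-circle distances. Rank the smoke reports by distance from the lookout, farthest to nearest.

Echo, Charlie, Bravo, Alpha, Delta

Distances from the lookout:
Echo (lat 12.497°, lon 28.069°): 583.9 km
Charlie (lat 11.845°, lon 27.942°): 521.4 km
Bravo (lat 5.159°, lon 27.658°): 502.5 km
Alpha (lat 5.223°, lon 22.993°): 405.7 km
Delta (lat 6.298°, lon 23.922°): 256.5 km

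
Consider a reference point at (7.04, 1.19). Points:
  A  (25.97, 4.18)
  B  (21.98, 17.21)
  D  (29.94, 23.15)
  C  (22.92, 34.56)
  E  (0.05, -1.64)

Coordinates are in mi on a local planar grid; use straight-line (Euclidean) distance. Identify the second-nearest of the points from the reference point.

A

Distances from the reference point ((7.04, 1.19)):
E: 7.5 mi
A: 19.2 mi
B: 21.9 mi
D: 31.7 mi
C: 37.0 mi
The second-nearest is A at 19.2 mi.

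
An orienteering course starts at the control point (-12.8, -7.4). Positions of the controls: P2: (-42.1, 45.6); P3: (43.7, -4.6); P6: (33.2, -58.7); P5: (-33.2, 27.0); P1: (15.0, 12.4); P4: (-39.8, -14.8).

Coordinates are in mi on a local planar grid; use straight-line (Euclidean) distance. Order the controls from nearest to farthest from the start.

P4, P1, P5, P3, P2, P6

Computing each straight-line distance from (-12.8, -7.4):
P4 (-39.8, -14.8): 28.0 mi
P1 (15.0, 12.4): 34.1 mi
P5 (-33.2, 27.0): 40.0 mi
P3 (43.7, -4.6): 56.6 mi
P2 (-42.1, 45.6): 60.6 mi
P6 (33.2, -58.7): 68.9 mi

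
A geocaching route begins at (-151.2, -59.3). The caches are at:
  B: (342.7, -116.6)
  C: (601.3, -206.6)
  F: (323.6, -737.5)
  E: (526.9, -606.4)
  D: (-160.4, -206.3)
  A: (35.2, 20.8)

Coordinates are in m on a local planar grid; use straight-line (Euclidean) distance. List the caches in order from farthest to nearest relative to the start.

Distance from the start at (-151.2, -59.3) to each:
E (526.9, -606.4): 871.3 m
F (323.6, -737.5): 827.9 m
C (601.3, -206.6): 766.8 m
B (342.7, -116.6): 497.2 m
A (35.2, 20.8): 202.9 m
D (-160.4, -206.3): 147.3 m

E, F, C, B, A, D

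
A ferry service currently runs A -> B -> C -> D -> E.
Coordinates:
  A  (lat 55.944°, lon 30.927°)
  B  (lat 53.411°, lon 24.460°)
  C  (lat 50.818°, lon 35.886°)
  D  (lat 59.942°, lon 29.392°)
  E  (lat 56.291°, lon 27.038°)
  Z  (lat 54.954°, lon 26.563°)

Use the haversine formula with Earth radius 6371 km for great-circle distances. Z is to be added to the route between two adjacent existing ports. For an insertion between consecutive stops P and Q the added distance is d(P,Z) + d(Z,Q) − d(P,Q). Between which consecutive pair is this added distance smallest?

between A and B

Added distance for inserting Z between each consecutive pair:
A–B: 13.9 km
B–C: 164.2 km
C–D: 262.0 km
D–E: 302.6 km
Smallest added distance is 13.9 km, inserting between A and B.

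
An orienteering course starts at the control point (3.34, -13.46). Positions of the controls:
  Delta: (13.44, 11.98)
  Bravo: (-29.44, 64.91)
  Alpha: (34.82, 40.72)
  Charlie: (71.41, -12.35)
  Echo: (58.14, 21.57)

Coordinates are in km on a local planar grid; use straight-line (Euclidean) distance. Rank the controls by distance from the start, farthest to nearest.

Distances from the start:
Bravo (-29.44, 64.91): 84.9 km
Charlie (71.41, -12.35): 68.1 km
Echo (58.14, 21.57): 65.0 km
Alpha (34.82, 40.72): 62.7 km
Delta (13.44, 11.98): 27.4 km

Bravo, Charlie, Echo, Alpha, Delta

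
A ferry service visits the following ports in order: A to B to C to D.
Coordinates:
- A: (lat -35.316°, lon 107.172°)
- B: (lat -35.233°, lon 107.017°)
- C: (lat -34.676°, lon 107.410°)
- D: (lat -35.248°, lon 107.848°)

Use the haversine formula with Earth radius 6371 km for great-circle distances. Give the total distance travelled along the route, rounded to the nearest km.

163 km

Leg distances:
A→B: 16.8 km  (cumulative 16.8 km)
B→C: 71.5 km  (cumulative 88.4 km)
C→D: 75.1 km  (cumulative 163.5 km)
Total route length ≈ 163 km.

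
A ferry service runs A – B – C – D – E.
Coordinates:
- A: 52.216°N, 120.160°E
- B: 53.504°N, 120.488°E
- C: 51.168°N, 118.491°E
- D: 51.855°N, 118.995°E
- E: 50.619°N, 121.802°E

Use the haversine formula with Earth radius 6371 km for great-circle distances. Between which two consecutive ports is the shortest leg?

Leg distances:
A→B: 144.9 km
B→C: 293.0 km
C→D: 84.0 km
D→E: 238.9 km
The shortest leg is C–D at 84.0 km.

C–D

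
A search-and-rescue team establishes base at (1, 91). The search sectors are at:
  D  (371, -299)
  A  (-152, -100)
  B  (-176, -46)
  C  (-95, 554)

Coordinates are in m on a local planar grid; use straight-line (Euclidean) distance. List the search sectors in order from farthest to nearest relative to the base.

Computing each straight-line distance from (1, 91):
D (371, -299): 537.6 m
C (-95, 554): 472.8 m
A (-152, -100): 244.7 m
B (-176, -46): 223.8 m

D, C, A, B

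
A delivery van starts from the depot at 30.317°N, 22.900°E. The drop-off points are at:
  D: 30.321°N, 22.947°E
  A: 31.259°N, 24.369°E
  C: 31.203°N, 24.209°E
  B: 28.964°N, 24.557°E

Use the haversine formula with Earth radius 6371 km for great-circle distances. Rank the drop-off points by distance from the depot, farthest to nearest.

Computing each great-circle distance from 30.317°N, 22.900°E:
B 28.964°N, 24.557°E: 219.7 km
A 31.259°N, 24.369°E: 175.1 km
C 31.203°N, 24.209°E: 159.2 km
D 30.321°N, 22.947°E: 4.5 km

B, A, C, D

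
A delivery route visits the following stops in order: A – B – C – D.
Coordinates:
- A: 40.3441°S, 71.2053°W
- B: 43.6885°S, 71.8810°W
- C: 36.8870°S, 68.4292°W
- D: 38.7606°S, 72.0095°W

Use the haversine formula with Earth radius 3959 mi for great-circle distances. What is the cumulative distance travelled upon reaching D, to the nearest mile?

972 mi

Leg distances:
A→B: 233.7 mi  (cumulative 233.7 mi)
B→C: 503.8 mi  (cumulative 737.5 mi)
C→D: 234.4 mi  (cumulative 971.9 mi)
Cumulative distance at D ≈ 972 mi.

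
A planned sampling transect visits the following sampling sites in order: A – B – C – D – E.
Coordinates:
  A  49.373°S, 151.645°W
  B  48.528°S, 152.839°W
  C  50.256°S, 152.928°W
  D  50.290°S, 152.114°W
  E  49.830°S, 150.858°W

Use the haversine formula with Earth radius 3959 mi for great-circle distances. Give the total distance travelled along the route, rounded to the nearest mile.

299 mi

Leg distances:
A→B: 79.7 mi  (cumulative 79.7 mi)
B→C: 119.5 mi  (cumulative 199.1 mi)
C→D: 36.0 mi  (cumulative 235.1 mi)
D→E: 64.1 mi  (cumulative 299.3 mi)
Total route length ≈ 299 mi.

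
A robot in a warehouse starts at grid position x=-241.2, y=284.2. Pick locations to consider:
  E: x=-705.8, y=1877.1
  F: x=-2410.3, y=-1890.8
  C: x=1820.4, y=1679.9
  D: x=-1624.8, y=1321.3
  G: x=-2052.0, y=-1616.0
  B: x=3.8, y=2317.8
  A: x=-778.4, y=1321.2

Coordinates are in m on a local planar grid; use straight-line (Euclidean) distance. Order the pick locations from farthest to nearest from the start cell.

F, G, C, B, D, E, A

Computing each straight-line distance from x=-241.2, y=284.2:
F x=-2410.3, y=-1890.8: 3071.7 m
G x=-2052.0, y=-1616.0: 2624.8 m
C x=1820.4, y=1679.9: 2489.6 m
B x=3.8, y=2317.8: 2048.3 m
D x=-1624.8, y=1321.3: 1729.1 m
E x=-705.8, y=1877.1: 1659.3 m
A x=-778.4, y=1321.2: 1167.9 m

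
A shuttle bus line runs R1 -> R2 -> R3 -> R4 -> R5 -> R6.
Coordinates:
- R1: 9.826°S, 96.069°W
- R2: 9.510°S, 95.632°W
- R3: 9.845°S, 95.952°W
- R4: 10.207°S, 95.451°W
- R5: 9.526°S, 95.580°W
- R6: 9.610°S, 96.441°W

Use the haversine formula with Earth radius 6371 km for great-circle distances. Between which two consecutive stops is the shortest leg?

Leg distances:
R1→R2: 59.4 km
R2→R3: 51.2 km
R3→R4: 68.0 km
R4→R5: 77.0 km
R5→R6: 94.9 km
The shortest leg is R2–R3 at 51.2 km.

R2–R3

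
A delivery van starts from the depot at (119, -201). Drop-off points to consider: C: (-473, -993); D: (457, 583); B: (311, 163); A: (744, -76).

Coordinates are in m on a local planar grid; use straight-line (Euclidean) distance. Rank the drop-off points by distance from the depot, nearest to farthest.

B, A, D, C

Distance from the depot at (119, -201) to each:
B (311, 163): 411.5 m
A (744, -76): 637.4 m
D (457, 583): 853.8 m
C (-473, -993): 988.8 m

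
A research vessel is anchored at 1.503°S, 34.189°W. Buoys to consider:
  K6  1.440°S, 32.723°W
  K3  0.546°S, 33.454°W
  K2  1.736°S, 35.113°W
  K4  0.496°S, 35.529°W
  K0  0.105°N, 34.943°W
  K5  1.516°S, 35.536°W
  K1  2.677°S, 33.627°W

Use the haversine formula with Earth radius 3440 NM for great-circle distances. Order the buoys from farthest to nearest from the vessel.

K0, K4, K6, K5, K1, K3, K2

Computing each great-circle distance from 1.503°S, 34.189°W:
K0 0.105°N, 34.943°W: 106.6 NM
K4 0.496°S, 35.529°W: 100.6 NM
K6 1.440°S, 32.723°W: 88.1 NM
K5 1.516°S, 35.536°W: 80.8 NM
K1 2.677°S, 33.627°W: 78.1 NM
K3 0.546°S, 33.454°W: 72.4 NM
K2 1.736°S, 35.113°W: 57.2 NM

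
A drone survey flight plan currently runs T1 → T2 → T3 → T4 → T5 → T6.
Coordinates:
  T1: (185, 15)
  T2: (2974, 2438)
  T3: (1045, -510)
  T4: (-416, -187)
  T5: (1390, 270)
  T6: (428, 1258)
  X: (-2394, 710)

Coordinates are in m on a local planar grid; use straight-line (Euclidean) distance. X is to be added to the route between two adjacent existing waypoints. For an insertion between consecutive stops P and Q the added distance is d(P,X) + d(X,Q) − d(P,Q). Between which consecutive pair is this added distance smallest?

Added distance for inserting X between each consecutive pair:
T1–T2: 4615.8 m
T2–T3: 5765.2 m
T3–T4: 4324.6 m
T4–T5: 4118.5 m
T5–T6: 5305.2 m
Smallest added distance is 4118.5 m, inserting between T4 and T5.

between T4 and T5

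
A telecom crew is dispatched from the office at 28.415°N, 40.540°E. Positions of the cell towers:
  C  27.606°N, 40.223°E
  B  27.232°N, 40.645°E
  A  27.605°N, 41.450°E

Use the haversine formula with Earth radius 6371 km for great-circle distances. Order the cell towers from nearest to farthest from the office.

Computing each great-circle distance from 28.415°N, 40.540°E:
C 27.606°N, 40.223°E: 95.2 km
A 27.605°N, 41.450°E: 126.9 km
B 27.232°N, 40.645°E: 131.9 km

C, A, B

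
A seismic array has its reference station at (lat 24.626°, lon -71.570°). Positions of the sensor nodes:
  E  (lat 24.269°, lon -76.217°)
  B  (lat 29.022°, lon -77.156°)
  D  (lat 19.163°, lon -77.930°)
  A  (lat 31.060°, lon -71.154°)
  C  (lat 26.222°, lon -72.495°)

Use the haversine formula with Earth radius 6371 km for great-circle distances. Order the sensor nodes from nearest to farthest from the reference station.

C, E, A, B, D

Computing each great-circle distance from (lat 24.626°, lon -71.570°):
C (lat 26.222°, lon -72.495°): 200.3 km
E (lat 24.269°, lon -76.217°): 472.0 km
A (lat 31.060°, lon -71.154°): 716.6 km
B (lat 29.022°, lon -77.156°): 738.8 km
D (lat 19.163°, lon -77.930°): 893.9 km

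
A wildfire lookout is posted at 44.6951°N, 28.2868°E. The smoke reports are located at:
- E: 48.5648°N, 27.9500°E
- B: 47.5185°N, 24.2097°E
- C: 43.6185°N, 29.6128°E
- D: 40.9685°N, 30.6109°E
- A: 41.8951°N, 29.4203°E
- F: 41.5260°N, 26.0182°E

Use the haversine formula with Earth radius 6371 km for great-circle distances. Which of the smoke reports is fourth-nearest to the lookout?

E

Distance to each, sorted:
C: 159.7 km
A: 324.6 km
F: 397.6 km
E: 431.1 km
B: 444.1 km
D: 455.6 km
The fourth-nearest is E at 431.1 km.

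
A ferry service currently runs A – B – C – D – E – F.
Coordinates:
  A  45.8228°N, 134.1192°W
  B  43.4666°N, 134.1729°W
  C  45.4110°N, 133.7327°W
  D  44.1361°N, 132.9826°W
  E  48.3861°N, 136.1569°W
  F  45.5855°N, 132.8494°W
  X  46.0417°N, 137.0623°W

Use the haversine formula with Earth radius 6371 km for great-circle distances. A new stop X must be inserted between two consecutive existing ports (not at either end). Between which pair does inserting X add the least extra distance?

between D and E

Added distance for inserting X between each consecutive pair:
A–B: 332.9 km
B–C: 414.8 km
C–D: 498.1 km
D–E: 121.7 km
E–F: 200.1 km
Smallest added distance is 121.7 km, inserting between D and E.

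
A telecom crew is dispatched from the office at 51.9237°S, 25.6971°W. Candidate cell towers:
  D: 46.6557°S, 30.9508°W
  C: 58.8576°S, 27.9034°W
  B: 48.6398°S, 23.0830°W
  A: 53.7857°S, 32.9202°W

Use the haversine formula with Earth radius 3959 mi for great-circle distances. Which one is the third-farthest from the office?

Distances from the office (51.9237°S, 25.6971°W):
C: 486.8 mi
D: 434.0 mi
A: 327.5 mi
B: 254.5 mi
The third-farthest is A at 327.5 mi.

A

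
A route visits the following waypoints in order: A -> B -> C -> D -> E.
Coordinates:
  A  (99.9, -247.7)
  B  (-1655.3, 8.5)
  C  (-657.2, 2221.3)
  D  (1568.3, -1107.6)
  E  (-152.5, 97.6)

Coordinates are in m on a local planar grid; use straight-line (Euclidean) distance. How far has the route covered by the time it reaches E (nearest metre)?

Leg distances:
A→B: 1773.8 m  (cumulative 1773.8 m)
B→C: 2427.5 m  (cumulative 4201.3 m)
C→D: 4004.3 m  (cumulative 8205.6 m)
D→E: 2100.9 m  (cumulative 10306.5 m)
Cumulative distance at E ≈ 10306 m.

10306 m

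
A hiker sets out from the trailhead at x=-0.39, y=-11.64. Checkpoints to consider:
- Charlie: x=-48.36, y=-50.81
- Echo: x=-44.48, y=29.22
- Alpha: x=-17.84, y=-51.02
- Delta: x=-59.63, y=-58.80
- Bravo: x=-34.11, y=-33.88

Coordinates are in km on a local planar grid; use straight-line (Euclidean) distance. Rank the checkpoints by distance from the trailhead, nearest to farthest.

Bravo, Alpha, Echo, Charlie, Delta

Distances from the trailhead:
Bravo x=-34.11, y=-33.88: 40.4 km
Alpha x=-17.84, y=-51.02: 43.1 km
Echo x=-44.48, y=29.22: 60.1 km
Charlie x=-48.36, y=-50.81: 61.9 km
Delta x=-59.63, y=-58.80: 75.7 km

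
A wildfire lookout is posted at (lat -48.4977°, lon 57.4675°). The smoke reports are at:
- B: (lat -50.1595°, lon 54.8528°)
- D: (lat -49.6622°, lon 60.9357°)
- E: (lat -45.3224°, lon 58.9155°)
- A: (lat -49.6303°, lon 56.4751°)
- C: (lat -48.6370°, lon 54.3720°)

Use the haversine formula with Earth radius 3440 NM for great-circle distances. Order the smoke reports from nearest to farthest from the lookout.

A, C, B, D, E

Distance from the lookout at (lat -48.4977°, lon 57.4675°) to each:
A (lat -49.6303°, lon 56.4751°): 78.4 NM
C (lat -48.6370°, lon 54.3720°): 123.3 NM
B (lat -50.1595°, lon 54.8528°): 142.9 NM
D (lat -49.6622°, lon 60.9357°): 153.2 NM
E (lat -45.3224°, lon 58.9155°): 199.7 NM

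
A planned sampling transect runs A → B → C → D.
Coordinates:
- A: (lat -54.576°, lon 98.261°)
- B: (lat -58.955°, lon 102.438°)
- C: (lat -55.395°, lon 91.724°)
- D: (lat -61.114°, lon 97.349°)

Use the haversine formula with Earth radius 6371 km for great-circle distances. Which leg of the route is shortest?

Leg distances:
A→B: 549.2 km
B→C: 756.2 km
C→D: 715.4 km
The shortest leg is A–B at 549.2 km.

A–B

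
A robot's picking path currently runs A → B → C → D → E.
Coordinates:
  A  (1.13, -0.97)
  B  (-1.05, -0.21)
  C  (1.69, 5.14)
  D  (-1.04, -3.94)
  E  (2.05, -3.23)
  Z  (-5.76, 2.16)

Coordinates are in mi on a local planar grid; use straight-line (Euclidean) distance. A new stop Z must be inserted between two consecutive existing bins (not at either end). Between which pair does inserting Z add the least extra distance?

Added distance for inserting Z between each consecutive pair:
A–B: 10.5 mi
B–C: 7.3 mi
C–D: 6.3 mi
D–E: 14.0 mi
Smallest added distance is 6.3 mi, inserting between C and D.

between C and D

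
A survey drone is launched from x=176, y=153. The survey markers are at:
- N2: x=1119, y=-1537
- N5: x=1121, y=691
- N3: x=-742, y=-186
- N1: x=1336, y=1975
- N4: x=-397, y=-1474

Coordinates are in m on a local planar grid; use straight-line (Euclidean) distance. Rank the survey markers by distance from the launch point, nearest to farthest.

N3, N5, N4, N2, N1

Distance from the launch point at x=176, y=153 to each:
N3 x=-742, y=-186: 978.6 m
N5 x=1121, y=691: 1087.4 m
N4 x=-397, y=-1474: 1725.0 m
N2 x=1119, y=-1537: 1935.3 m
N1 x=1336, y=1975: 2159.9 m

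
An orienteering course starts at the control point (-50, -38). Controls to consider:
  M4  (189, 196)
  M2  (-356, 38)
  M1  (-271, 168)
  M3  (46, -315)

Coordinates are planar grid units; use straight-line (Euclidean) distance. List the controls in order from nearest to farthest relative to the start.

Computing each straight-line distance from (-50, -38):
M3 (46, -315): 293.2
M1 (-271, 168): 302.1
M2 (-356, 38): 315.3
M4 (189, 196): 334.5

M3, M1, M2, M4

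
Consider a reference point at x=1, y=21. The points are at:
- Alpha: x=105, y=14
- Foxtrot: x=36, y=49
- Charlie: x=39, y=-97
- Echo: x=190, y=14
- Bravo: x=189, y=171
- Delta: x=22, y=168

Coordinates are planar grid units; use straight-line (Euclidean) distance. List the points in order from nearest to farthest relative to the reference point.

Foxtrot, Alpha, Charlie, Delta, Echo, Bravo

Distance from the reference point at x=1, y=21 to each:
Foxtrot x=36, y=49: 44.8
Alpha x=105, y=14: 104.2
Charlie x=39, y=-97: 124.0
Delta x=22, y=168: 148.5
Echo x=190, y=14: 189.1
Bravo x=189, y=171: 240.5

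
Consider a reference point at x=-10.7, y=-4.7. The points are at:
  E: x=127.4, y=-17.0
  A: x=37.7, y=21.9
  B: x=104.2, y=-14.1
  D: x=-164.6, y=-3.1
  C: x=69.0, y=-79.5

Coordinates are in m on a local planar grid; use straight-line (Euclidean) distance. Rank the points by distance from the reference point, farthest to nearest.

D, E, B, C, A

Distances from the reference point:
D x=-164.6, y=-3.1: 153.9 m
E x=127.4, y=-17.0: 138.6 m
B x=104.2, y=-14.1: 115.3 m
C x=69.0, y=-79.5: 109.3 m
A x=37.7, y=21.9: 55.2 m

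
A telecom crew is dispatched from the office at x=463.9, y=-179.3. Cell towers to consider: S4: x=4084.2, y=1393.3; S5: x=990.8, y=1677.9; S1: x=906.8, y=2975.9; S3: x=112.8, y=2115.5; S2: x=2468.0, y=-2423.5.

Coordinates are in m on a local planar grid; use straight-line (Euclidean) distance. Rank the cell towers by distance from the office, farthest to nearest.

Distance from the office at x=463.9, y=-179.3 to each:
S4 x=4084.2, y=1393.3: 3947.1 m
S1 x=906.8, y=2975.9: 3186.1 m
S2 x=2468.0, y=-2423.5: 3008.8 m
S3 x=112.8, y=2115.5: 2321.5 m
S5 x=990.8, y=1677.9: 1930.5 m

S4, S1, S2, S3, S5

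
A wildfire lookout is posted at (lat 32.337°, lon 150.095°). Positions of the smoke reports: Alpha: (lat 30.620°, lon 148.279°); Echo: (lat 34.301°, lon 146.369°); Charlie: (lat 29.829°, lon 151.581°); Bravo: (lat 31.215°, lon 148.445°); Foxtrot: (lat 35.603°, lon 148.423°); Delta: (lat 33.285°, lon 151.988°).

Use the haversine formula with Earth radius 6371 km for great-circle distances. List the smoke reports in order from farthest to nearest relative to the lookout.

Echo, Foxtrot, Charlie, Alpha, Delta, Bravo

Distances from the lookout:
Echo (lat 34.301°, lon 146.369°): 409.3 km
Foxtrot (lat 35.603°, lon 148.423°): 394.5 km
Charlie (lat 29.829°, lon 151.581°): 312.7 km
Alpha (lat 30.620°, lon 148.279°): 257.1 km
Delta (lat 33.285°, lon 151.988°): 205.9 km
Bravo (lat 31.215°, lon 148.445°): 199.7 km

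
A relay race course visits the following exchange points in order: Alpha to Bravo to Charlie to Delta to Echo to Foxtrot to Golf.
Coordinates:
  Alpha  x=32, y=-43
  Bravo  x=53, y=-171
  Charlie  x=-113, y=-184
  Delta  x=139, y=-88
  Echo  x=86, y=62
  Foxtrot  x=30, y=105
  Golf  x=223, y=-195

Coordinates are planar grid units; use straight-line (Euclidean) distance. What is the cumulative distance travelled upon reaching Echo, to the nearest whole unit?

725

Leg distances:
Alpha→Bravo: 129.7  (cumulative 129.7)
Bravo→Charlie: 166.5  (cumulative 296.2)
Charlie→Delta: 269.7  (cumulative 565.9)
Delta→Echo: 159.1  (cumulative 725.0)
Cumulative distance at Echo ≈ 725.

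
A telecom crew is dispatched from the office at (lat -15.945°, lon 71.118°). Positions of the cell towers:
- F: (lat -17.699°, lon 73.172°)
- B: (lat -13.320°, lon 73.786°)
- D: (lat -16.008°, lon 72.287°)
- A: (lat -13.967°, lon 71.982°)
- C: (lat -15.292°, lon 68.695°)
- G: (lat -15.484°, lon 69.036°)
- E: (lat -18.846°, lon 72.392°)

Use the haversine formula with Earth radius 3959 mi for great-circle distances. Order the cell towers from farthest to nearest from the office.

B, E, F, C, A, G, D

Distances from the office:
B (lat -13.320°, lon 73.786°): 254.4 mi
E (lat -18.846°, lon 72.392°): 217.3 mi
F (lat -17.699°, lon 73.172°): 182.1 mi
C (lat -15.292°, lon 68.695°): 167.4 mi
A (lat -13.967°, lon 71.982°): 148.3 mi
G (lat -15.484°, lon 69.036°): 142.1 mi
D (lat -16.008°, lon 72.287°): 77.8 mi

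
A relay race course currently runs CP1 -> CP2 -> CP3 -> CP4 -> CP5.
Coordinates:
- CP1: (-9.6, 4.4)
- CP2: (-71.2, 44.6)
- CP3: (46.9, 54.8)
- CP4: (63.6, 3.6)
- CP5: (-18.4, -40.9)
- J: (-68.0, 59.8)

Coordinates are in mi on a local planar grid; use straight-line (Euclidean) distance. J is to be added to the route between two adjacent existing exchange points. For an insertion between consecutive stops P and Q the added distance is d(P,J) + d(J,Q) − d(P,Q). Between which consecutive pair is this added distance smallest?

between CP2 and CP3

Added distance for inserting J between each consecutive pair:
CP1–CP2: 22.5 mi
CP2–CP3: 12.0 mi
CP3–CP4: 204.3 mi
CP4–CP5: 162.1 mi
Smallest added distance is 12.0 mi, inserting between CP2 and CP3.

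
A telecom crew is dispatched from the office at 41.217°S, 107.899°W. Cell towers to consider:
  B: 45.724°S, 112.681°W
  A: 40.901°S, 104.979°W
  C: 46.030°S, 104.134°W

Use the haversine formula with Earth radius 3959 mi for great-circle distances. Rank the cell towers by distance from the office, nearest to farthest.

Distances from the office:
A 40.901°S, 104.979°W: 153.7 mi
C 46.030°S, 104.134°W: 382.1 mi
B 45.724°S, 112.681°W: 392.9 mi

A, C, B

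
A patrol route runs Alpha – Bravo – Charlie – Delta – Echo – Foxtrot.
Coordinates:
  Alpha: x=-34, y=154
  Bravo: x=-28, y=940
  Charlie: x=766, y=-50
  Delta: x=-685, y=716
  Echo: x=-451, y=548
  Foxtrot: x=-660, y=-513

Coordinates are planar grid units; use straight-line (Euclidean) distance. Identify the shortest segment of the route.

Leg distances:
Alpha→Bravo: 786.0
Bravo→Charlie: 1269.1
Charlie→Delta: 1640.8
Delta→Echo: 288.1
Echo→Foxtrot: 1081.4
The shortest leg is Delta–Echo at 288.1.

Delta–Echo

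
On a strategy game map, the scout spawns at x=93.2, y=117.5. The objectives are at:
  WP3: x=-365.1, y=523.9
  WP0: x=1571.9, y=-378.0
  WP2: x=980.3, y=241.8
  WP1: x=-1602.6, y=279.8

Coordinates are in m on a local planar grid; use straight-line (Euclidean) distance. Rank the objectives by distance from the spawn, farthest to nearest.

WP1, WP0, WP2, WP3

Computing each straight-line distance from x=93.2, y=117.5:
WP1 x=-1602.6, y=279.8: 1703.5 m
WP0 x=1571.9, y=-378.0: 1559.5 m
WP2 x=980.3, y=241.8: 895.8 m
WP3 x=-365.1, y=523.9: 612.5 m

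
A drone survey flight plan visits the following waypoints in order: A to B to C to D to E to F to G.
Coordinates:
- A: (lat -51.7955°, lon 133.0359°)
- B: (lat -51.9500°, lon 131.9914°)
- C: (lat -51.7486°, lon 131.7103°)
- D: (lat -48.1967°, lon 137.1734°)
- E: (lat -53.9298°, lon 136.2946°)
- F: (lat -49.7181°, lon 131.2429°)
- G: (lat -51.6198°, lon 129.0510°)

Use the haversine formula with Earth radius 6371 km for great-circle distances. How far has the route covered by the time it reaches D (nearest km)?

659 km

Leg distances:
A→B: 73.7 km  (cumulative 73.7 km)
B→C: 29.6 km  (cumulative 103.3 km)
C→D: 555.3 km  (cumulative 658.6 km)
Cumulative distance at D ≈ 659 km.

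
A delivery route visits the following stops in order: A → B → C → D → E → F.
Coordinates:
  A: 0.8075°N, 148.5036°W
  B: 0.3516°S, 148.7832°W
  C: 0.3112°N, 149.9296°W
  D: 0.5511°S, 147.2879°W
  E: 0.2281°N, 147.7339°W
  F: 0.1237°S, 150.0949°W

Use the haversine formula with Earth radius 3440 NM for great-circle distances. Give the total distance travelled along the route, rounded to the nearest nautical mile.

Leg distances:
A→B: 71.6 NM  (cumulative 71.6 NM)
B→C: 79.5 NM  (cumulative 151.1 NM)
C→D: 166.8 NM  (cumulative 317.9 NM)
D→E: 53.9 NM  (cumulative 371.8 NM)
E→F: 143.3 NM  (cumulative 515.2 NM)
Total route length ≈ 515 NM.

515 NM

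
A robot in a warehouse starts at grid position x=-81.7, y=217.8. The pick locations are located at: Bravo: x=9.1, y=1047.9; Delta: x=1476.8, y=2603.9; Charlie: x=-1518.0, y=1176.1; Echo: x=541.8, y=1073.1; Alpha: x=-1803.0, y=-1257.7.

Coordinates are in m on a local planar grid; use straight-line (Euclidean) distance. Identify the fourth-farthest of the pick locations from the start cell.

Distances from the start cell (x=-81.7, y=217.8):
Delta: 2850.0 m
Alpha: 2267.2 m
Charlie: 1726.6 m
Echo: 1058.4 m
Bravo: 835.1 m
The fourth-farthest is Echo at 1058.4 m.

Echo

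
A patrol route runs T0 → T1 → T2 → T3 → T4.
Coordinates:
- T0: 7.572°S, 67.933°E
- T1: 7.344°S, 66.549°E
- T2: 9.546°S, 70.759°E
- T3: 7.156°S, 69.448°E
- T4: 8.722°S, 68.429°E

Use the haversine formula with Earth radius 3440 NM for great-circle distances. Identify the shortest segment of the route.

Leg distances:
T0→T1: 83.5 NM
T1→T2: 282.8 NM
T2→T3: 163.3 NM
T3→T4: 111.9 NM
The shortest leg is T0–T1 at 83.5 NM.

T0–T1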